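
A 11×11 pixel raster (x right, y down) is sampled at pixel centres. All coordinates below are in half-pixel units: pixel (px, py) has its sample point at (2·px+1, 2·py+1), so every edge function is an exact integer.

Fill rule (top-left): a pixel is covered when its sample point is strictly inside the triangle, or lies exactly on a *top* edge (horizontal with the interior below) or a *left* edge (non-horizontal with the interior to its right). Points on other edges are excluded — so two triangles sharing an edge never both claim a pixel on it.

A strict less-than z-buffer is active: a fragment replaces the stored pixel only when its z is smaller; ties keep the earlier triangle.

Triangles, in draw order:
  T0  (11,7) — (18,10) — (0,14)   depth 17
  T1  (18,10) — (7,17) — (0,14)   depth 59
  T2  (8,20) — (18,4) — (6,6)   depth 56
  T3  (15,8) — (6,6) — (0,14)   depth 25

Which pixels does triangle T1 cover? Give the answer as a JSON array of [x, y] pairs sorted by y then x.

T0:
  2·area = 82
  edge (11, 7)→(18, 10): d=(7,3) right/bottom  bias=-1
  edge (18, 10)→(0, 14): d=(-18,4) right/bottom  bias=-1
  edge (0, 14)→(11, 7): d=(11,-7) top-left  bias=+0
    (5,3)@(11, 7): e=[0,82,0] → ·  [on edge]
    (4,4)@(9, 9): e=[20,54,8] → █
    (5,4)@(11, 9): e=[14,46,22] → █
    (6,4)@(13, 9): e=[8,38,36] → █
    (7,4)@(15, 9): e=[2,30,50] → █
    (8,4)@(17, 9): e=[-4,22,64] → ·
    (2,5)@(5, 11): e=[46,34,2] → █
    (3,5)@(7, 11): e=[40,26,16] → █
    (7,5)@(15, 11): e=[16,-6,72] → ·
    (1,6)@(3, 13): e=[66,6,10] → █
    (2,6)@(5, 13): e=[60,-2,24] → ·
    (3,6)@(7, 13): e=[54,-10,38] → ·
  covered (10 px):
    · · · · · · · · · · ·
    · · · · · · · · · · ·
    · · · · · · · · · · ·
    · · · · · · · · · · ·
    · · · · █ █ █ █ · · ·
    · · █ █ █ █ █ · · · ·
    · █ · · · · · · · · ·
    · · · · · · · · · · ·
    · · · · · · · · · · ·
    · · · · · · · · · · ·
    · · · · · · · · · · ·
T1:
  2·area = 82
  edge (18, 10)→(7, 17): d=(-11,7) right/bottom  bias=-1
  edge (7, 17)→(0, 14): d=(-7,-3) top-left  bias=+0
  edge (0, 14)→(18, 10): d=(18,-4) top-left  bias=+0
    (7,5)@(15, 11): e=[10,66,6] → █
    (8,5)@(17, 11): e=[-4,72,14] → ·
    (2,6)@(5, 13): e=[58,22,2] → █
    (3,6)@(7, 13): e=[44,28,10] → █
    (4,6)@(9, 13): e=[30,34,18] → █
    (5,6)@(11, 13): e=[16,40,26] → █
    (6,6)@(13, 13): e=[2,46,34] → █
    (7,6)@(15, 13): e=[-12,52,42] → ·
    (1,7)@(3, 15): e=[50,2,30] → █
    (5,7)@(11, 15): e=[-6,26,62] → ·
    (6,7)@(13, 15): e=[-20,32,70] → ·
    (1,8)@(3, 17): e=[28,-12,66] → ·
    (3,8)@(7, 17): e=[0,0,82] → ·  [on edge]
  covered (10 px):
    · · · · · · · · · · ·
    · · · · · · · · · · ·
    · · · · · · · · · · ·
    · · · · · · · · · · ·
    · · · · · · · · · · ·
    · · · · · · · █ · · ·
    · · █ █ █ █ █ · · · ·
    · █ █ █ █ · · · · · ·
    · · · · · · · · · · ·
    · · · · · · · · · · ·
    · · · · · · · · · · ·
T2:
  2·area = 172  (B↔C swapped to make it positive)
  edge (8, 20)→(6, 6): d=(-2,-14) top-left  bias=+0
  edge (6, 6)→(18, 4): d=(12,-2) top-left  bias=+0
  edge (18, 4)→(8, 20): d=(-10,16) right/bottom  bias=-1
    (6,2)@(13, 5): e=[100,2,70] → █
    (7,2)@(15, 5): e=[128,6,38] → █
    (8,2)@(17, 5): e=[156,10,6] → █
    (9,2)@(19, 5): e=[184,14,-26] → ·
    (3,3)@(7, 7): e=[12,14,146] → █
    (4,3)@(9, 7): e=[40,18,114] → █
    (5,3)@(11, 7): e=[68,22,82] → █
    (8,3)@(17, 7): e=[152,34,-14] → ·
    (3,4)@(7, 9): e=[8,38,126] → █
    (7,4)@(15, 9): e=[120,54,-2] → ·
    (3,5)@(7, 11): e=[4,62,106] → █
    (7,5)@(15, 11): e=[116,78,-22] → ·
    (3,6)@(7, 13): e=[0,86,86] → █  [on edge]
  covered (22 px):
    · · · · · · · · · · ·
    · · · · · · · · · · ·
    · · · · · · █ █ █ · ·
    · · · █ █ █ █ █ · · ·
    · · · █ █ █ █ · · · ·
    · · · █ █ █ █ · · · ·
    · · · █ █ █ · · · · ·
    · · · · █ █ · · · · ·
    · · · · █ · · · · · ·
    · · · · · · · · · · ·
    · · · · · · · · · · ·
T3:
  2·area = 84  (B↔C swapped to make it positive)
  edge (15, 8)→(0, 14): d=(-15,6) right/bottom  bias=-1
  edge (0, 14)→(6, 6): d=(6,-8) top-left  bias=+0
  edge (6, 6)→(15, 8): d=(9,2) right/bottom  bias=-1
    (3,3)@(7, 7): e=[63,14,7] → █
    (4,3)@(9, 7): e=[51,30,3] → █
    (5,3)@(11, 7): e=[39,46,-1] → ·
    (2,4)@(5, 9): e=[45,10,29] → █
    (5,4)@(11, 9): e=[9,58,17] → █
    (6,4)@(13, 9): e=[-3,74,13] → ·
    (1,5)@(3, 11): e=[27,6,51] → █
    (4,5)@(9, 11): e=[-9,54,39] → ·
    (5,5)@(11, 11): e=[-21,70,35] → ·
    (0,6)@(1, 13): e=[9,2,73] → █
    (1,6)@(3, 13): e=[-3,18,69] → ·
    (2,6)@(5, 13): e=[-15,34,65] → ·
  covered (10 px):
    · · · · · · · · · · ·
    · · · · · · · · · · ·
    · · · · · · · · · · ·
    · · · █ █ · · · · · ·
    · · █ █ █ █ · · · · ·
    · █ █ █ · · · · · · ·
    █ · · · · · · · · · ·
    · · · · · · · · · · ·
    · · · · · · · · · · ·
    · · · · · · · · · · ·
    · · · · · · · · · · ·

Answer: [[7,5],[2,6],[3,6],[4,6],[5,6],[6,6],[1,7],[2,7],[3,7],[4,7]]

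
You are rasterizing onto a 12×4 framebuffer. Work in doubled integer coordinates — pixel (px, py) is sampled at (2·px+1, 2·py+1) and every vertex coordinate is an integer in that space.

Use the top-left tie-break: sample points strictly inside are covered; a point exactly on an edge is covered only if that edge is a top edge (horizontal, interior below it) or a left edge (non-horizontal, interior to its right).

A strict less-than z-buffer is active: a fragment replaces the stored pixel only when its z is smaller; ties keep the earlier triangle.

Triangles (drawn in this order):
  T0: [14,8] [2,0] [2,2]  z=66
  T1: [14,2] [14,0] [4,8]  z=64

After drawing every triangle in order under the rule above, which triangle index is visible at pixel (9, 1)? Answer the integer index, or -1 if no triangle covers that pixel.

T0:
  2·area = 24  (B↔C swapped to make it positive)
  edge (14, 8)→(2, 2): d=(-12,-6) top-left  bias=+0
  edge (2, 2)→(2, 0): d=(0,-2) top-left  bias=+0
  edge (2, 0)→(14, 8): d=(12,8) right/bottom  bias=-1
    (1,0)@(3, 1): e=[18,2,4] → X
    (2,0)@(5, 1): e=[30,6,-12] → .
    (1,1)@(3, 3): e=[-6,2,28] → .
    (2,1)@(5, 3): e=[6,6,12] → X
    (3,1)@(7, 3): e=[18,10,-4] → .
    (2,2)@(5, 5): e=[-18,6,36] → .
    (4,2)@(9, 5): e=[6,14,4] → X
    (5,2)@(11, 5): e=[18,18,-12] → .
    (4,3)@(9, 7): e=[-18,14,28] → .
  covered (3 px):
    . X . . . . . . . . . .
    . . X . . . . . . . . .
    . . . . X . . . . . . .
    . . . . . . . . . . . .
T1:
  2·area = 20  (B↔C swapped to make it positive)
  edge (14, 2)→(4, 8): d=(-10,6) right/bottom  bias=-1
  edge (4, 8)→(14, 0): d=(10,-8) top-left  bias=+0
  edge (14, 0)→(14, 2): d=(0,2) right/bottom  bias=-1
    (6,0)@(13, 1): e=[16,2,2] → X
    (7,0)@(15, 1): e=[4,18,-2] → .
    (5,1)@(11, 3): e=[8,6,6] → X
    (6,1)@(13, 3): e=[-4,22,2] → .
    (4,2)@(9, 5): e=[0,10,10] → .  [on edge]
    (5,2)@(11, 5): e=[-12,26,6] → .
  covered (2 px):
    . . . . . . X . . . . .
    . . . . . X . . . . . .
    . . . . . . . . . . . .
    . . . . . . . . . . . .

Z-buffer (winner per pixel, '.' = empty):
  . 0 . . . . 1 . . . . .
  . . 0 . . 1 . . . . . .
  . . . . 0 . . . . . . .
  . . . . . . . . . . . .

Final: -1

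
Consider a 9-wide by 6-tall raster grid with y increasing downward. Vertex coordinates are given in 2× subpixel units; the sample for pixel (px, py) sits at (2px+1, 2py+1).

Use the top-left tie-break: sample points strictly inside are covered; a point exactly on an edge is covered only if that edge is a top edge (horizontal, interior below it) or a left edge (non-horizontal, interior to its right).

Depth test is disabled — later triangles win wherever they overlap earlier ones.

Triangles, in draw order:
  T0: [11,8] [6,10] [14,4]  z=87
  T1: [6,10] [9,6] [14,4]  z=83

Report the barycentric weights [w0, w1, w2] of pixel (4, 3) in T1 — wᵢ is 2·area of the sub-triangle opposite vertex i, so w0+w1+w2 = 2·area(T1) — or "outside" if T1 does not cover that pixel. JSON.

T0:
  2·area = 14
  edge (11, 8)→(6, 10): d=(-5,2) right/bottom  bias=-1
  edge (6, 10)→(14, 4): d=(8,-6) top-left  bias=+0
  edge (14, 4)→(11, 8): d=(-3,4) right/bottom  bias=-1
    (6,2)@(13, 5): e=[11,2,1] → X
    (7,2)@(15, 5): e=[7,14,-7] → .
    (5,3)@(11, 7): e=[5,6,3] → X
    (6,3)@(13, 7): e=[1,18,-5] → .
    (5,4)@(11, 9): e=[-5,22,-3] → .
  covered (2 px):
    . . . . . . . . .
    . . . . . . . . .
    . . . . . . X . .
    . . . . . X . . .
    . . . . . . . . .
    . . . . . . . . .
T1:
  2·area = 14
  edge (6, 10)→(9, 6): d=(3,-4) top-left  bias=+0
  edge (9, 6)→(14, 4): d=(5,-2) top-left  bias=+0
  edge (14, 4)→(6, 10): d=(-8,6) right/bottom  bias=-1
    (4,3)@(9, 7): e=[3,5,6] → X
    (5,3)@(11, 7): e=[11,9,-6] → .
    (3,4)@(7, 9): e=[1,11,2] → X
    (4,4)@(9, 9): e=[9,15,-10] → .
    (3,5)@(7, 11): e=[7,21,-14] → .
  covered (2 px):
    . . . . . . . . .
    . . . . . . . . .
    . . . . . . . . .
    . . . . X . . . .
    . . . X . . . . .
    . . . . . . . . .

Answer: [5,6,3]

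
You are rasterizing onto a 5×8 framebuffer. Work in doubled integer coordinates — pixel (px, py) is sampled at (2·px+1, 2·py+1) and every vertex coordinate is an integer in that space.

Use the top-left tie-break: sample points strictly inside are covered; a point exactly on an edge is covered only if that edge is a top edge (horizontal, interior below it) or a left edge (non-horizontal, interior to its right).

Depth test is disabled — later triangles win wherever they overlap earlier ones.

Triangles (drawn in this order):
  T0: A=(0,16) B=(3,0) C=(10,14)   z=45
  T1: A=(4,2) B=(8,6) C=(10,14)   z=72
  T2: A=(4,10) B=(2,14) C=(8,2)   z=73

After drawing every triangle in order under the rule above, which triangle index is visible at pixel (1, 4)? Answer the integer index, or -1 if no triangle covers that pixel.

T0:
  2·area = 154
  edge (0, 16)→(3, 0): d=(3,-16) top-left  bias=+0
  edge (3, 0)→(10, 14): d=(7,14) right/bottom  bias=-1
  edge (10, 14)→(0, 16): d=(-10,2) right/bottom  bias=-1
    (1,0)@(3, 1): e=[3,7,144] → #
    (2,0)@(5, 1): e=[35,-21,140] → ·
    (1,1)@(3, 3): e=[9,21,124] → #
    (2,1)@(5, 3): e=[41,-7,120] → ·
    (1,2)@(3, 5): e=[15,35,104] → #
    (2,2)@(5, 5): e=[47,7,100] → #
    (3,2)@(7, 5): e=[79,-21,96] → ·
    (1,3)@(3, 7): e=[21,49,84] → #
    (3,3)@(7, 7): e=[85,-7,76] → ·
    (1,4)@(3, 9): e=[27,63,64] → #
    (3,4)@(7, 9): e=[91,7,56] → #
    (4,4)@(9, 9): e=[123,-21,52] → ·
    (2,7)@(5, 15): e=[77,77,0] → ·  [on edge]
  covered (20 px):
    · # · · ·
    · # · · ·
    · # # · ·
    · # # · ·
    · # # # ·
    # # # # ·
    # # # # #
    # # · · ·
T1:
  2·area = 24
  edge (4, 2)→(8, 6): d=(4,4) right/bottom  bias=-1
  edge (8, 6)→(10, 14): d=(2,8) right/bottom  bias=-1
  edge (10, 14)→(4, 2): d=(-6,-12) top-left  bias=+0
    (1,0)@(3, 1): e=[0,30,-6] → ·  [on edge]
    (2,1)@(5, 3): e=[0,18,6] → ·  [on edge]
    (3,2)@(7, 5): e=[0,6,18] → ·  [on edge]
    (3,3)@(7, 7): e=[8,10,6] → #
    (4,3)@(9, 7): e=[0,-6,30] → ·  [on edge]
    (3,4)@(7, 9): e=[16,14,-6] → ·
    (4,5)@(9, 11): e=[16,2,6] → #
    (4,6)@(9, 13): e=[24,6,-6] → ·
  covered (2 px):
    · · · · ·
    · · · · ·
    · · · · ·
    · · · # ·
    · · · · ·
    · · · · #
    · · · · ·
    · · · · ·
T2:
  degenerate (2·area = 0) — covers nothing

Z-buffer (winner per pixel, '.' = empty):
  . 0 . . .
  . 0 . . .
  . 0 0 . .
  . 0 0 1 .
  . 0 0 0 .
  0 0 0 0 1
  0 0 0 0 0
  0 0 . . .

Final: 0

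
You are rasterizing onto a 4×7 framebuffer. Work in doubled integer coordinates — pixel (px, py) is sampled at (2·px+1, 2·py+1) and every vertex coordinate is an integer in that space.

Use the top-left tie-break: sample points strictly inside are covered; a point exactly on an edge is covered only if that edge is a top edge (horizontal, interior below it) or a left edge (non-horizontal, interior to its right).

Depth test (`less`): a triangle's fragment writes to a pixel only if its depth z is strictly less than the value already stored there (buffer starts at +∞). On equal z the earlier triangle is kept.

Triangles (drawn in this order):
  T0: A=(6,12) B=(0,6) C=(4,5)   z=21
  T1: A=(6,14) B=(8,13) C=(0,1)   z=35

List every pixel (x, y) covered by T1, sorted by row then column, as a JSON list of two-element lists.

T0:
  2·area = 30
  edge (6, 12)→(0, 6): d=(-6,-6) top-left  bias=+0
  edge (0, 6)→(4, 5): d=(4,-1) top-left  bias=+0
  edge (4, 5)→(6, 12): d=(2,7) right/bottom  bias=-1
    (0,3)@(1, 7): e=[0,5,25] → #  [on edge]
    (1,3)@(3, 7): e=[12,7,11] → #
    (2,3)@(5, 7): e=[24,9,-3] → ·
    (0,4)@(1, 9): e=[-12,13,29] → ·
    (1,4)@(3, 9): e=[0,15,15] → #  [on edge]
    (2,4)@(5, 9): e=[12,17,1] → #
    (3,4)@(7, 9): e=[24,19,-13] → ·
    (1,5)@(3, 11): e=[-12,23,19] → ·
    (2,5)@(5, 11): e=[0,25,5] → #  [on edge]
    (3,5)@(7, 11): e=[12,27,-9] → ·
    (2,6)@(5, 13): e=[-12,33,9] → ·
    (3,6)@(7, 13): e=[0,35,-5] → ·  [on edge]
  covered (5 px):
    · · · ·
    · · · ·
    · · · ·
    # # · ·
    · # # ·
    · · # ·
    · · · ·
T1:
  2·area = 32  (B↔C swapped to make it positive)
  edge (6, 14)→(0, 1): d=(-6,-13) top-left  bias=+0
  edge (0, 1)→(8, 13): d=(8,12) right/bottom  bias=-1
  edge (8, 13)→(6, 14): d=(-2,1) right/bottom  bias=-1
    (0,1)@(1, 3): e=[1,4,27] → #
    (1,1)@(3, 3): e=[27,-20,25] → ·
    (0,2)@(1, 5): e=[-11,20,23] → ·
    (1,3)@(3, 7): e=[3,12,17] → #
    (2,3)@(5, 7): e=[29,-12,15] → ·
    (1,4)@(3, 9): e=[-9,28,13] → ·
    (2,4)@(5, 9): e=[17,4,11] → #
    (3,4)@(7, 9): e=[43,-20,9] → ·
    (2,5)@(5, 11): e=[5,20,7] → #
    (3,5)@(7, 11): e=[31,-4,5] → ·
    (2,6)@(5, 13): e=[-7,36,3] → ·
    (3,6)@(7, 13): e=[19,12,1] → #
  covered (5 px):
    · · · ·
    # · · ·
    · · · ·
    · # · ·
    · · # ·
    · · # ·
    · · · #

Result: [[0,1],[1,3],[2,4],[2,5],[3,6]]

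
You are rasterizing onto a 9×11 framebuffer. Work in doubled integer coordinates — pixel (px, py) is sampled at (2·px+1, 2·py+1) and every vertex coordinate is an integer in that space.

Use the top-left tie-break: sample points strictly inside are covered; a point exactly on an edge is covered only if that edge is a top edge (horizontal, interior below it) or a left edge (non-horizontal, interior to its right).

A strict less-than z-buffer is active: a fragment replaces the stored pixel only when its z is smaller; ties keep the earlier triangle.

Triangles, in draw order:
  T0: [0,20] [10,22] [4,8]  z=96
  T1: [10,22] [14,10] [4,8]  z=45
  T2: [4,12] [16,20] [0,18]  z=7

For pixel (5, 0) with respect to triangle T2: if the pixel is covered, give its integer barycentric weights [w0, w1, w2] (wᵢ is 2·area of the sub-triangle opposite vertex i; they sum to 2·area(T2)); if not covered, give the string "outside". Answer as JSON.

T0:
  2·area = 128  (B↔C swapped to make it positive)
  edge (0, 20)→(4, 8): d=(4,-12) top-left  bias=+0
  edge (4, 8)→(10, 22): d=(6,14) right/bottom  bias=-1
  edge (10, 22)→(0, 20): d=(-10,-2) top-left  bias=+0
    (0,0)@(1, 1): e=[-64,0,192] → ·  [on edge]
    (2,2)@(5, 5): e=[0,-32,160] → ·  [on edge]
    (1,5)@(3, 11): e=[0,32,96] → #  [on edge]
    (2,5)@(5, 11): e=[24,4,100] → #
    (3,5)@(7, 11): e=[48,-24,104] → ·
    (1,6)@(3, 13): e=[8,44,76] → #
    (3,6)@(7, 13): e=[56,-12,84] → ·
    (1,7)@(3, 15): e=[16,56,56] → #
    (3,7)@(7, 15): e=[64,0,64] → ·  [on edge]
    (0,8)@(1, 17): e=[0,96,32] → #  [on edge]
    (3,8)@(7, 17): e=[72,12,44] → #
    (4,8)@(9, 17): e=[96,-16,48] → ·
    (2,10)@(5, 21): e=[64,64,0] → #  [on edge]
  covered (17 px):
    · · · · · · · · ·
    · · · · · · · · ·
    · · · · · · · · ·
    · · · · · · · · ·
    · · · · · · · · ·
    · # # · · · · · ·
    · # # · · · · · ·
    · # # · · · · · ·
    # # # # · · · · ·
    # # # # · · · · ·
    · · # # # · · · ·
T1:
  2·area = 128  (B↔C swapped to make it positive)
  edge (10, 22)→(4, 8): d=(-6,-14) top-left  bias=+0
  edge (4, 8)→(14, 10): d=(10,2) right/bottom  bias=-1
  edge (14, 10)→(10, 22): d=(-4,12) right/bottom  bias=-1
    (0,0)@(1, 1): e=[0,-64,192] → ·  [on edge]
    (8,0)@(17, 1): e=[224,-96,0] → ·  [on edge]
    (7,3)@(15, 7): e=[160,-32,0] → ·  [on edge]
    (2,4)@(5, 9): e=[8,8,112] → #
    (3,4)@(7, 9): e=[36,4,88] → #
    (4,4)@(9, 9): e=[64,0,64] → ·  [on edge]
    (2,5)@(5, 11): e=[-4,28,104] → ·
    (3,5)@(7, 11): e=[24,24,80] → #
    (4,5)@(9, 11): e=[52,20,56] → #
    (5,5)@(11, 11): e=[80,16,32] → #
    (6,5)@(13, 11): e=[108,12,8] → #
    (7,5)@(15, 11): e=[136,8,-16] → ·
    (6,6)@(13, 13): e=[96,32,0] → ·  [on edge]
    (3,7)@(7, 15): e=[0,64,64] → #  [on edge]
    (5,9)@(11, 19): e=[32,96,0] → ·  [on edge]
  covered (15 px):
    · · · · · · · · ·
    · · · · · · · · ·
    · · · · · · · · ·
    · · · · · · · · ·
    · · # # · · · · ·
    · · · # # # # · ·
    · · · # # # · · ·
    · · · # # # · · ·
    · · · · # # · · ·
    · · · · # · · · ·
    · · · · · · · · ·
T2:
  2·area = 104
  edge (4, 12)→(16, 20): d=(12,8) right/bottom  bias=-1
  edge (16, 20)→(0, 18): d=(-16,-2) top-left  bias=+0
  edge (0, 18)→(4, 12): d=(4,-6) top-left  bias=+0
    (2,6)@(5, 13): e=[4,90,10] → #
    (3,6)@(7, 13): e=[-12,94,22] → ·
    (1,7)@(3, 15): e=[44,54,6] → #
    (3,7)@(7, 15): e=[12,62,30] → #
    (4,7)@(9, 15): e=[-4,66,42] → ·
    (0,8)@(1, 17): e=[84,18,2] → #
    (4,8)@(9, 17): e=[20,34,50] → #
    (5,8)@(11, 17): e=[4,38,62] → #
    (6,8)@(13, 17): e=[-12,42,74] → ·
    (0,9)@(1, 19): e=[108,-14,10] → ·
    (1,9)@(3, 19): e=[92,-10,22] → ·
    (2,9)@(5, 19): e=[76,-6,34] → ·
  covered (13 px):
    · · · · · · · · ·
    · · · · · · · · ·
    · · · · · · · · ·
    · · · · · · · · ·
    · · · · · · · · ·
    · · · · · · · · ·
    · · # · · · · · ·
    · # # # · · · · ·
    # # # # # # · · ·
    · · · · # # # · ·
    · · · · · · · · ·

Result: "outside"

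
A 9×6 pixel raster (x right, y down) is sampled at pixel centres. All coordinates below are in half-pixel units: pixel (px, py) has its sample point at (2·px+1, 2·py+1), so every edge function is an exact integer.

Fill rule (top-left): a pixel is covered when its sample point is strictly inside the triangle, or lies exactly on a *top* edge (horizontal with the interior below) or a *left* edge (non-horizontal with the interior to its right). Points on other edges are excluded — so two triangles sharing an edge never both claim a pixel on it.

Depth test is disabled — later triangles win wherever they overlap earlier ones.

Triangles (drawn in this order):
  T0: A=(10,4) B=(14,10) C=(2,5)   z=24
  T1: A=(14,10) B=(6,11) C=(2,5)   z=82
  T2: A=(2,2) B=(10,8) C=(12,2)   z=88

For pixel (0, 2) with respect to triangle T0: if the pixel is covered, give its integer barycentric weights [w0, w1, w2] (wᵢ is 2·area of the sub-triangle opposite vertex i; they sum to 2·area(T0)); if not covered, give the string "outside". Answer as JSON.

T0:
  2·area = 52
  edge (10, 4)→(14, 10): d=(4,6) right/bottom  bias=-1
  edge (14, 10)→(2, 5): d=(-12,-5) top-left  bias=+0
  edge (2, 5)→(10, 4): d=(8,-1) top-left  bias=+0
    (1,2)@(3, 5): e=[46,5,1] → X
    (2,2)@(5, 5): e=[34,15,3] → X
    (3,2)@(7, 5): e=[22,25,5] → X
    (4,2)@(9, 5): e=[10,35,7] → X
    (5,2)@(11, 5): e=[-2,45,9] → .
    (1,3)@(3, 7): e=[54,-19,17] → .
    (2,3)@(5, 7): e=[42,-9,19] → .
    (3,3)@(7, 7): e=[30,1,21] → X
    (5,3)@(11, 7): e=[6,21,25] → X
    (6,3)@(13, 7): e=[-6,31,27] → .
    (3,4)@(7, 9): e=[38,-23,37] → .
    (4,4)@(9, 9): e=[26,-13,39] → .
  covered (8 px):
    . . . . . . . . .
    . . . . . . . . .
    . X X X X . . . .
    . . . X X X . . .
    . . . . . . X . .
    . . . . . . . . .
T1:
  2·area = 52
  edge (14, 10)→(6, 11): d=(-8,1) right/bottom  bias=-1
  edge (6, 11)→(2, 5): d=(-4,-6) top-left  bias=+0
  edge (2, 5)→(14, 10): d=(12,5) right/bottom  bias=-1
    (2,3)@(5, 7): e=[33,10,9] → X
    (3,3)@(7, 7): e=[31,22,-1] → .
    (2,4)@(5, 9): e=[17,2,33] → X
    (3,4)@(7, 9): e=[15,14,23] → X
    (4,4)@(9, 9): e=[13,26,13] → X
    (5,4)@(11, 9): e=[11,38,3] → X
    (6,4)@(13, 9): e=[9,50,-7] → .
    (2,5)@(5, 11): e=[1,-6,57] → .
    (3,5)@(7, 11): e=[-1,6,47] → .
    (4,5)@(9, 11): e=[-3,18,37] → .
    (5,5)@(11, 11): e=[-5,30,27] → .
  covered (5 px):
    . . . . . . . . .
    . . . . . . . . .
    . . . . . . . . .
    . . X . . . . . .
    . . X X X X . . .
    . . . . . . . . .
T2:
  2·area = 60  (B↔C swapped to make it positive)
  edge (2, 2)→(12, 2): d=(10,0) top-left  bias=+0
  edge (12, 2)→(10, 8): d=(-2,6) right/bottom  bias=-1
  edge (10, 8)→(2, 2): d=(-8,-6) top-left  bias=+0
    (2,1)@(5, 3): e=[10,40,10] → X
    (3,1)@(7, 3): e=[10,28,22] → X
    (4,1)@(9, 3): e=[10,16,34] → X
    (5,1)@(11, 3): e=[10,4,46] → X
    (6,1)@(13, 3): e=[10,-8,58] → .
    (2,2)@(5, 5): e=[30,36,-6] → .
    (3,2)@(7, 5): e=[30,24,6] → X
    (5,2)@(11, 5): e=[30,0,30] → .  [on edge]
    (3,3)@(7, 7): e=[50,20,-10] → .
    (4,3)@(9, 7): e=[50,8,2] → X
    (5,3)@(11, 7): e=[50,-4,14] → .
    (4,4)@(9, 9): e=[70,4,-14] → .
    (4,5)@(9, 11): e=[90,0,-30] → .  [on edge]
  covered (7 px):
    . . . . . . . . .
    . . X X X X . . .
    . . . X X . . . .
    . . . . X . . . .
    . . . . . . . . .
    . . . . . . . . .

Result: "outside"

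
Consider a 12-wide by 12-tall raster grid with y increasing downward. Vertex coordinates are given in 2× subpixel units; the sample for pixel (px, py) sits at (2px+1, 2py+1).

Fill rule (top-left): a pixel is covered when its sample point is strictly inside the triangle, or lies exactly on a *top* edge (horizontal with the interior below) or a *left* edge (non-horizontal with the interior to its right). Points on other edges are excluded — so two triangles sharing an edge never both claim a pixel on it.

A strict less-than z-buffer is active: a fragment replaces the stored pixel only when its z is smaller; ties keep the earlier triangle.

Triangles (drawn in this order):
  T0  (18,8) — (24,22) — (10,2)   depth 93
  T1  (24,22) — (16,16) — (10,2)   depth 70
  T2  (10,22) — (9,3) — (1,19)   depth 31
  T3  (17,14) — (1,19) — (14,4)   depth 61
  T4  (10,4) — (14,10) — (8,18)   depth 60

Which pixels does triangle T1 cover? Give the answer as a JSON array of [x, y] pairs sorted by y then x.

T0:
  2·area = 76
  edge (18, 8)→(24, 22): d=(6,14) right/bottom  bias=-1
  edge (24, 22)→(10, 2): d=(-14,-20) top-left  bias=+0
  edge (10, 2)→(18, 8): d=(8,6) right/bottom  bias=-1
    (7,0)@(15, 1): e=[0,114,-38] → ·  [on edge]
    (5,1)@(11, 3): e=[68,6,2] → █
    (6,1)@(13, 3): e=[40,46,-10] → ·
    (5,2)@(11, 5): e=[80,-22,18] → ·
    (6,2)@(13, 5): e=[52,18,6] → █
    (7,2)@(15, 5): e=[24,58,-6] → ·
    (6,3)@(13, 7): e=[64,-10,22] → ·
    (7,3)@(15, 7): e=[36,30,10] → █
    (8,3)@(17, 7): e=[8,70,-2] → ·
    (7,4)@(15, 9): e=[48,2,26] → █
    (8,4)@(17, 9): e=[20,42,14] → █
    (9,4)@(19, 9): e=[-8,82,2] → ·
    (10,7)@(21, 15): e=[0,38,38] → ·  [on edge]
  covered (9 px):
    · · · · · · · · · · · ·
    · · · · · █ · · · · · ·
    · · · · · · █ · · · · ·
    · · · · · · · █ · · · ·
    · · · · · · · █ █ · · ·
    · · · · · · · · █ █ · ·
    · · · · · · · · · █ · ·
    · · · · · · · · · · · ·
    · · · · · · · · · · █ ·
    · · · · · · · · · · · ·
    · · · · · · · · · · · ·
    · · · · · · · · · · · ·
T1:
  2·area = 76
  edge (24, 22)→(16, 16): d=(-8,-6) top-left  bias=+0
  edge (16, 16)→(10, 2): d=(-6,-14) top-left  bias=+0
  edge (10, 2)→(24, 22): d=(14,20) right/bottom  bias=-1
    (6,3)@(13, 7): e=[54,12,10] → █
    (7,3)@(15, 7): e=[66,40,-30] → ·
    (6,4)@(13, 9): e=[38,0,38] → █  [on edge]
    (7,4)@(15, 9): e=[50,28,-2] → ·
    (6,5)@(13, 11): e=[22,-12,66] → ·
    (7,5)@(15, 11): e=[34,16,26] → █
    (8,5)@(17, 11): e=[46,44,-14] → ·
    (7,6)@(15, 13): e=[18,4,54] → █
    (8,6)@(17, 13): e=[30,32,14] → █
    (9,6)@(19, 13): e=[42,60,-26] → ·
    (7,7)@(15, 15): e=[2,-8,82] → ·
    (8,7)@(17, 15): e=[14,20,42] → █
    (9,11)@(19, 23): e=[-38,0,114] → ·  [on edge]
  covered (10 px):
    · · · · · · · · · · · ·
    · · · · · · · · · · · ·
    · · · · · · · · · · · ·
    · · · · · · █ · · · · ·
    · · · · · · █ · · · · ·
    · · · · · · · █ · · · ·
    · · · · · · · █ █ · · ·
    · · · · · · · · █ █ · ·
    · · · · · · · · · █ · ·
    · · · · · · · · · · █ ·
    · · · · · · · · · · · █
    · · · · · · · · · · · ·
T2:
  2·area = 168  (B↔C swapped to make it positive)
  edge (10, 22)→(1, 19): d=(-9,-3) top-left  bias=+0
  edge (1, 19)→(9, 3): d=(8,-16) top-left  bias=+0
  edge (9, 3)→(10, 22): d=(1,19) right/bottom  bias=-1
    (4,1)@(9, 3): e=[168,0,0] → ·  [on edge]
    (4,2)@(9, 5): e=[150,16,2] → █
    (5,2)@(11, 5): e=[156,48,-36] → ·
    (3,3)@(7, 7): e=[126,0,42] → █  [on edge]
    (5,3)@(11, 7): e=[138,64,-34] → ·
    (3,4)@(7, 9): e=[108,16,44] → █
    (5,4)@(11, 9): e=[120,80,-32] → ·
    (2,5)@(5, 11): e=[84,0,84] → █  [on edge]
    (5,5)@(11, 11): e=[102,96,-30] → ·
    (2,6)@(5, 13): e=[66,16,86] → █
    (5,6)@(11, 13): e=[84,112,-28] → ·
    (1,7)@(3, 15): e=[42,0,126] → █  [on edge]
    (0,9)@(1, 19): e=[0,0,168] → █  [on edge]
    (3,10)@(7, 21): e=[0,112,56] → █  [on edge]
    (6,11)@(13, 23): e=[0,224,-56] → ·  [on edge]
  covered (26 px):
    · · · · · · · · · · · ·
    · · · · · · · · · · · ·
    · · · · █ · · · · · · ·
    · · · █ █ · · · · · · ·
    · · · █ █ · · · · · · ·
    · · █ █ █ · · · · · · ·
    · · █ █ █ · · · · · · ·
    · █ █ █ █ · · · · · · ·
    · █ █ █ █ · · · · · · ·
    █ █ █ █ █ · · · · · · ·
    · · · █ █ · · · · · · ·
    · · · · · · · · · · · ·
T3:
  2·area = 175
  edge (17, 14)→(1, 19): d=(-16,5) right/bottom  bias=-1
  edge (1, 19)→(14, 4): d=(13,-15) top-left  bias=+0
  edge (14, 4)→(17, 14): d=(3,10) right/bottom  bias=-1
    (6,3)@(13, 7): e=[132,24,19] → █
    (7,3)@(15, 7): e=[122,54,-1] → ·
    (5,4)@(11, 9): e=[110,20,45] → █
    (7,4)@(15, 9): e=[90,80,5] → █
    (8,4)@(17, 9): e=[80,110,-15] → ·
    (4,5)@(9, 11): e=[88,16,71] → █
    (8,5)@(17, 11): e=[48,136,-9] → ·
    (3,6)@(7, 13): e=[66,12,97] → █
    (8,6)@(17, 13): e=[16,162,-3] → ·
    (2,7)@(5, 15): e=[44,8,123] → █
    (7,7)@(15, 15): e=[-6,158,23] → ·
    (1,8)@(3, 17): e=[22,4,149] → █
    (0,9)@(1, 19): e=[0,0,175] → ·  [on edge]
  covered (21 px):
    · · · · · · · · · · · ·
    · · · · · · · · · · · ·
    · · · · · · · · · · · ·
    · · · · · · █ · · · · ·
    · · · · · █ █ █ · · · ·
    · · · · █ █ █ █ · · · ·
    · · · █ █ █ █ █ · · · ·
    · · █ █ █ █ █ · · · · ·
    · █ █ █ · · · · · · · ·
    · · · · · · · · · · · ·
    · · · · · · · · · · · ·
    · · · · · · · · · · · ·
T4:
  2·area = 68
  edge (10, 4)→(14, 10): d=(4,6) right/bottom  bias=-1
  edge (14, 10)→(8, 18): d=(-6,8) right/bottom  bias=-1
  edge (8, 18)→(10, 4): d=(2,-14) top-left  bias=+0
    (5,3)@(11, 7): e=[6,42,20] → █
    (6,3)@(13, 7): e=[-6,26,48] → ·
    (5,4)@(11, 9): e=[14,30,24] → █
    (6,4)@(13, 9): e=[2,14,52] → █
    (7,4)@(15, 9): e=[-10,-2,80] → ·
    (4,5)@(9, 11): e=[34,34,0] → █  [on edge]
    (7,5)@(15, 11): e=[-2,-14,84] → ·
    (4,6)@(9, 13): e=[42,22,4] → █
    (6,6)@(13, 13): e=[18,-10,60] → ·
    (4,7)@(9, 15): e=[50,10,8] → █
    (5,7)@(11, 15): e=[38,-6,36] → ·
    (4,8)@(9, 17): e=[58,-2,12] → ·
  covered (9 px):
    · · · · · · · · · · · ·
    · · · · · · · · · · · ·
    · · · · · · · · · · · ·
    · · · · · █ · · · · · ·
    · · · · · █ █ · · · · ·
    · · · · █ █ █ · · · · ·
    · · · · █ █ · · · · · ·
    · · · · █ · · · · · · ·
    · · · · · · · · · · · ·
    · · · · · · · · · · · ·
    · · · · · · · · · · · ·
    · · · · · · · · · · · ·

Answer: [[6,3],[6,4],[7,5],[7,6],[8,6],[8,7],[9,7],[9,8],[10,9],[11,10]]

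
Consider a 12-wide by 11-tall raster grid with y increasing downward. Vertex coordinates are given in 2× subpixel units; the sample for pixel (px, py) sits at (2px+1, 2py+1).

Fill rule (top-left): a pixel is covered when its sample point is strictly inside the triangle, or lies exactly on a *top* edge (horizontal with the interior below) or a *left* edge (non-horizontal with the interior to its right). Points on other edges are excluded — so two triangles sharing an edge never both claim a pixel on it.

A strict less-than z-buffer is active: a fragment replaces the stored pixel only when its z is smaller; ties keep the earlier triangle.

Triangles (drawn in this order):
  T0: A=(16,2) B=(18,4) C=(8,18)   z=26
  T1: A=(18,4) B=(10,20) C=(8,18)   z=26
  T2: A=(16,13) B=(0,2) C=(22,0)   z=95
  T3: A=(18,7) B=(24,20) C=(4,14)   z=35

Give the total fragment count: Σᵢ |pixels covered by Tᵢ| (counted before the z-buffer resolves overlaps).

T0:
  2·area = 48
  edge (16, 2)→(18, 4): d=(2,2) right/bottom  bias=-1
  edge (18, 4)→(8, 18): d=(-10,14) right/bottom  bias=-1
  edge (8, 18)→(16, 2): d=(8,-16) top-left  bias=+0
    (7,0)@(15, 1): e=[0,72,-24] → .  [on edge]
    (8,1)@(17, 3): e=[0,24,24] → .  [on edge]
    (7,2)@(15, 5): e=[8,32,8] → X
    (8,2)@(17, 5): e=[4,4,40] → X
    (9,2)@(19, 5): e=[0,-24,72] → .  [on edge]
    (7,3)@(15, 7): e=[12,12,24] → X
    (8,3)@(17, 7): e=[8,-16,56] → .
    (10,3)@(21, 7): e=[0,-72,120] → .  [on edge]
    (6,4)@(13, 9): e=[20,20,8] → X
    (7,4)@(15, 9): e=[16,-8,40] → .
    (11,4)@(23, 9): e=[0,-120,168] → .  [on edge]
    (6,5)@(13, 11): e=[24,0,24] → .  [on edge]
  covered (5 px):
    . . . . . . . . . . . .
    . . . . . . . . . . . .
    . . . . . . . X X . . .
    . . . . . . . X . . . .
    . . . . . . X . . . . .
    . . . . . . . . . . . .
    . . . . . X . . . . . .
    . . . . . . . . . . . .
    . . . . . . . . . . . .
    . . . . . . . . . . . .
    . . . . . . . . . . . .
T1:
  2·area = 48
  edge (18, 4)→(10, 20): d=(-8,16) right/bottom  bias=-1
  edge (10, 20)→(8, 18): d=(-2,-2) top-left  bias=+0
  edge (8, 18)→(18, 4): d=(10,-14) top-left  bias=+0
    (7,4)@(15, 9): e=[8,32,8] → X
    (8,4)@(17, 9): e=[-24,36,36] → .
    (0,5)@(1, 11): e=[216,0,-168] → .  [on edge]
    (6,5)@(13, 11): e=[24,24,0] → X  [on edge]
    (7,5)@(15, 11): e=[-8,28,28] → .
    (1,6)@(3, 13): e=[168,0,-120] → .  [on edge]
    (6,6)@(13, 13): e=[8,20,20] → X
    (7,6)@(15, 13): e=[-24,24,48] → .
    (2,7)@(5, 15): e=[120,0,-72] → .  [on edge]
    (5,7)@(11, 15): e=[24,12,12] → X
    (6,7)@(13, 15): e=[-8,16,40] → .
    (3,8)@(7, 17): e=[72,0,-24] → .  [on edge]
    (4,9)@(9, 19): e=[24,0,24] → X  [on edge]
    (5,10)@(11, 21): e=[-24,0,72] → .  [on edge]
  covered (7 px):
    . . . . . . . . . . . .
    . . . . . . . . . . . .
    . . . . . . . . . . . .
    . . . . . . . . . . . .
    . . . . . . . X . . . .
    . . . . . . X . . . . .
    . . . . . . X . . . . .
    . . . . . X . . . . . .
    . . . . X X . . . . . .
    . . . . X . . . . . . .
    . . . . . . . . . . . .
T2:
  2·area = 274
  edge (16, 13)→(0, 2): d=(-16,-11) top-left  bias=+0
  edge (0, 2)→(22, 0): d=(22,-2) top-left  bias=+0
  edge (22, 0)→(16, 13): d=(-6,13) right/bottom  bias=-1
    (5,0)@(11, 1): e=[137,0,137] → X  [on edge]
    (6,0)@(13, 1): e=[159,4,111] → X
    (7,0)@(15, 1): e=[181,8,85] → X
    (8,0)@(17, 1): e=[203,12,59] → X
    (9,0)@(19, 1): e=[225,16,33] → X
    (10,0)@(21, 1): e=[247,20,7] → X
    (11,0)@(23, 1): e=[269,24,-19] → .
    (1,1)@(3, 3): e=[17,28,229] → X
    (2,1)@(5, 3): e=[39,32,203] → X
    (3,1)@(7, 3): e=[61,36,177] → X
    (4,1)@(9, 3): e=[83,40,151] → X
    (10,1)@(21, 3): e=[215,64,-5] → .
  covered (33 px):
    . . . . . X X X X X X .
    . X X X X X X X X X . .
    . . X X X X X X X X . .
    . . . . X X X X X . . .
    . . . . . X X X X . . .
    . . . . . . . X . . . .
    . . . . . . . . . . . .
    . . . . . . . . . . . .
    . . . . . . . . . . . .
    . . . . . . . . . . . .
    . . . . . . . . . . . .
T3:
  2·area = 224
  edge (18, 7)→(24, 20): d=(6,13) right/bottom  bias=-1
  edge (24, 20)→(4, 14): d=(-20,-6) top-left  bias=+0
  edge (4, 14)→(18, 7): d=(14,-7) top-left  bias=+0
    (7,4)@(15, 9): e=[51,166,7] → X
    (8,4)@(17, 9): e=[25,178,21] → X
    (9,4)@(19, 9): e=[-1,190,35] → .
    (5,5)@(11, 11): e=[115,102,7] → X
    (6,5)@(13, 11): e=[89,114,21] → X
    (9,5)@(19, 11): e=[11,150,63] → X
    (10,5)@(21, 11): e=[-15,162,77] → .
    (3,6)@(7, 13): e=[179,38,7] → X
    (4,6)@(9, 13): e=[153,50,21] → X
    (10,6)@(21, 13): e=[-3,122,105] → .
    (3,7)@(7, 15): e=[191,-2,35] → .
    (4,7)@(9, 15): e=[165,10,49] → X
  covered (27 px):
    . . . . . . . . . . . .
    . . . . . . . . . . . .
    . . . . . . . . . . . .
    . . . . . . . . . . . .
    . . . . . . . X X . . .
    . . . . . X X X X X . .
    . . . X X X X X X X . .
    . . . . X X X X X X X .
    . . . . . . . X X X X .
    . . . . . . . . . . X X
    . . . . . . . . . . . .

Answer: 72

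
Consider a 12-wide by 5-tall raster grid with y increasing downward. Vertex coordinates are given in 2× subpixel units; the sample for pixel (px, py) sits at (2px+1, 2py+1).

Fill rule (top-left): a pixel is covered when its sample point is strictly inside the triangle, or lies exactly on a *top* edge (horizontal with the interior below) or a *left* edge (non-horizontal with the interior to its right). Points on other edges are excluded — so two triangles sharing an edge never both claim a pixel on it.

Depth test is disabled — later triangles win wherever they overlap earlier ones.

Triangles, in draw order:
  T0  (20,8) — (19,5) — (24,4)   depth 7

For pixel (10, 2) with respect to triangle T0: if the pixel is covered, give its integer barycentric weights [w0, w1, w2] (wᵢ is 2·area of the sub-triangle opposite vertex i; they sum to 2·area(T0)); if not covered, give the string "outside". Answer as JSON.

T0:
  2·area = 16
  edge (20, 8)→(19, 5): d=(-1,-3) top-left  bias=+0
  edge (19, 5)→(24, 4): d=(5,-1) top-left  bias=+0
  edge (24, 4)→(20, 8): d=(-4,4) right/bottom  bias=-1
    (9,2)@(19, 5): e=[0,0,16] → #  [on edge]
    (10,2)@(21, 5): e=[6,2,8] → #
    (11,2)@(23, 5): e=[12,4,0] → ·  [on edge]
    (4,3)@(9, 7): e=[-32,0,48] → ·  [on edge]
    (9,3)@(19, 7): e=[-2,10,8] → ·
    (10,3)@(21, 7): e=[4,12,0] → ·  [on edge]
    (9,4)@(19, 9): e=[-4,20,0] → ·  [on edge]
  covered (2 px):
    · · · · · · · · · · · ·
    · · · · · · · · · · · ·
    · · · · · · · · · # # ·
    · · · · · · · · · · · ·
    · · · · · · · · · · · ·

Result: [2,8,6]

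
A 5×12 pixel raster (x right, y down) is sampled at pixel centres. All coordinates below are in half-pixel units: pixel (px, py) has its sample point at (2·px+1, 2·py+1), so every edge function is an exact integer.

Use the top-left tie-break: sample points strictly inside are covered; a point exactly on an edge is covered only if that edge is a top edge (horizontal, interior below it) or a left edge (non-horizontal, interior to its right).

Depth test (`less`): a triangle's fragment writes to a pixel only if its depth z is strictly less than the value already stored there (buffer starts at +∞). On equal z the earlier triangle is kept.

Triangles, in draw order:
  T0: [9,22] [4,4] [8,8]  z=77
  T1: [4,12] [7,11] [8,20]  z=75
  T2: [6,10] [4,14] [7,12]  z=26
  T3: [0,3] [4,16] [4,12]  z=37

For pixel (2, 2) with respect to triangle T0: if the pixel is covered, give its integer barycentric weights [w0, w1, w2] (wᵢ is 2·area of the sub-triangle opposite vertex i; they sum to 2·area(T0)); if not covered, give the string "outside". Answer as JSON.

T0:
  2·area = 52
  edge (9, 22)→(4, 4): d=(-5,-18) top-left  bias=+0
  edge (4, 4)→(8, 8): d=(4,4) right/bottom  bias=-1
  edge (8, 8)→(9, 22): d=(1,14) right/bottom  bias=-1
    (0,0)@(1, 1): e=[-39,0,91] → ·  [on edge]
    (1,1)@(3, 3): e=[-13,0,65] → ·  [on edge]
    (2,2)@(5, 5): e=[13,0,39] → ·  [on edge]
    (2,3)@(5, 7): e=[3,8,41] → #
    (3,3)@(7, 7): e=[39,0,13] → ·  [on edge]
    (2,4)@(5, 9): e=[-7,16,43] → ·
    (3,4)@(7, 9): e=[29,8,15] → #
    (4,4)@(9, 9): e=[65,0,-13] → ·  [on edge]
    (3,5)@(7, 11): e=[19,16,17] → #
    (4,5)@(9, 11): e=[55,8,-11] → ·
    (3,6)@(7, 13): e=[9,24,19] → #
    (4,6)@(9, 13): e=[45,16,-9] → ·
  covered (4 px):
    · · · · ·
    · · · · ·
    · · · · ·
    · · # · ·
    · · · # ·
    · · · # ·
    · · · # ·
    · · · · ·
    · · · · ·
    · · · · ·
    · · · · ·
    · · · · ·
T1:
  2·area = 28
  edge (4, 12)→(7, 11): d=(3,-1) top-left  bias=+0
  edge (7, 11)→(8, 20): d=(1,9) right/bottom  bias=-1
  edge (8, 20)→(4, 12): d=(-4,-8) top-left  bias=+0
    (3,5)@(7, 11): e=[0,0,28] → ·  [on edge]
    (0,6)@(1, 13): e=[0,56,-28] → ·  [on edge]
    (2,6)@(5, 13): e=[4,20,4] → #
    (3,6)@(7, 13): e=[6,2,20] → #
    (4,6)@(9, 13): e=[8,-16,36] → ·
    (2,7)@(5, 15): e=[10,22,-4] → ·
    (3,7)@(7, 15): e=[12,4,12] → #
    (4,7)@(9, 15): e=[14,-14,28] → ·
    (3,8)@(7, 17): e=[18,6,4] → #
    (4,8)@(9, 17): e=[20,-12,20] → ·
    (3,9)@(7, 19): e=[24,8,-4] → ·
  covered (4 px):
    · · · · ·
    · · · · ·
    · · · · ·
    · · · · ·
    · · · · ·
    · · · · ·
    · · # # ·
    · · · # ·
    · · · # ·
    · · · · ·
    · · · · ·
    · · · · ·
T2:
  2·area = 8  (B↔C swapped to make it positive)
  edge (6, 10)→(7, 12): d=(1,2) right/bottom  bias=-1
  edge (7, 12)→(4, 14): d=(-3,2) right/bottom  bias=-1
  edge (4, 14)→(6, 10): d=(2,-4) top-left  bias=+0
    (2,6)@(5, 13): e=[5,1,2] → #
    (3,6)@(7, 13): e=[1,-3,10] → ·
    (2,7)@(5, 15): e=[7,-5,6] → ·
  covered (1 px):
    · · · · ·
    · · · · ·
    · · · · ·
    · · · · ·
    · · · · ·
    · · · · ·
    · · # · ·
    · · · · ·
    · · · · ·
    · · · · ·
    · · · · ·
    · · · · ·
T3:
  2·area = 16  (B↔C swapped to make it positive)
  edge (0, 3)→(4, 12): d=(4,9) right/bottom  bias=-1
  edge (4, 12)→(4, 16): d=(0,4) right/bottom  bias=-1
  edge (4, 16)→(0, 3): d=(-4,-13) top-left  bias=+0
    (1,5)@(3, 11): e=[5,4,7] → #
    (2,5)@(5, 11): e=[-13,-4,33] → ·
    (1,6)@(3, 13): e=[13,4,-1] → ·
  covered (1 px):
    · · · · ·
    · · · · ·
    · · · · ·
    · · · · ·
    · · · · ·
    · # · · ·
    · · · · ·
    · · · · ·
    · · · · ·
    · · · · ·
    · · · · ·
    · · · · ·

Answer: "outside"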